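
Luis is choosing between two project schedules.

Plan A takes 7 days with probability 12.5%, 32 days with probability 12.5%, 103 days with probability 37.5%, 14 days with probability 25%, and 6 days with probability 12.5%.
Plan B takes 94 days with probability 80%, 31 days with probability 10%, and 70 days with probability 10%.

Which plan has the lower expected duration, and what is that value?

Plan A (47.75 days)

Plan A = 0.125 × 7 + 0.125 × 32 + 0.375 × 103 + 0.25 × 14 + 0.125 × 6 = 0.875 + 4 + 38.625 + 3.5 + 0.75 = 47.75
Plan B = 0.8 × 94 + 0.1 × 31 + 0.1 × 70 = 75.2 + 3.1 + 7 = 85.3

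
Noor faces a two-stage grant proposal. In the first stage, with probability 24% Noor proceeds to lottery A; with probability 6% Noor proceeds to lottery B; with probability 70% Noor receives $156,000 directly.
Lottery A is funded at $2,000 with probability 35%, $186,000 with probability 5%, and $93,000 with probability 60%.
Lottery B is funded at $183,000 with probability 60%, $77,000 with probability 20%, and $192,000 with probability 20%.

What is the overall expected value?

$134,808

EV(A) = 0.35 × 2000 + 0.05 × 186000 + 0.6 × 93000 = 700 + 9300 + 55800 = 65800
EV(B) = 0.6 × 183000 + 0.2 × 77000 + 0.2 × 192000 = 109800 + 15400 + 38400 = 163600
Branch C: 156000 (certain)
Overall = 0.24 × 65800 + 0.06 × 163600 + 0.7 × 156000 = 15792 + 9816 + 109200 = 134808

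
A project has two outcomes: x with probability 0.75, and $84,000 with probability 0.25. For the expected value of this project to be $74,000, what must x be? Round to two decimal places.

0.75·x + 0.25·84000 = 74000
0.75·x = 74000 − 21000 = 53000
x = 53000 / 0.75 = 70666.6667

x = $70,666.67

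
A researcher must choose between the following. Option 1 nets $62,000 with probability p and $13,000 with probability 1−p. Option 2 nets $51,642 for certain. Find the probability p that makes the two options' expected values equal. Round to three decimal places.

p·62000 + (1−p)·13000 = 51642
49000p + 13000 = 51642
p = (51642 − 13000) / 49000

p = 0.789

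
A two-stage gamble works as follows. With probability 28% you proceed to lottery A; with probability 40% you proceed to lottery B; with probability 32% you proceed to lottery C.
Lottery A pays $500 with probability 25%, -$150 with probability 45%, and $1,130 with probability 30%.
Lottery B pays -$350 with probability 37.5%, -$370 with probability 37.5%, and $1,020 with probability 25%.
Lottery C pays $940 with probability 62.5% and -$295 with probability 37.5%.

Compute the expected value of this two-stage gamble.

EV(A) = 0.25 × 500 + 0.45 × (-150) + 0.3 × 1130 = 125 − 67.5 + 339 = 396.5
EV(B) = 0.375 × (-350) + 0.375 × (-370) + 0.25 × 1020 = -131.25 − 138.75 + 255 = -15
EV(C) = 0.625 × 940 + 0.375 × (-295) = 587.5 − 110.625 = 476.875
Overall = 0.28 × 396.5 + 0.4 × (-15) + 0.32 × 476.875 = 111.02 − 6 + 152.6 = 257.62

$257.62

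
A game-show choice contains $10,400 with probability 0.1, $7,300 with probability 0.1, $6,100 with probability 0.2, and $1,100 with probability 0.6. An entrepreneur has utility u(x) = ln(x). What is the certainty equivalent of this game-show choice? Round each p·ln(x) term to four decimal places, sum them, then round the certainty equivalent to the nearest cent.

$2,343.97

E[u] = 0.1·ln(10400) + 0.1·ln(7300) + 0.2·ln(6100) + 0.6·ln(1100) = 0.9250 + 0.8896 + 1.7432 + 4.2018 = 7.7596
CE = e^7.7596 ≈ 2343.97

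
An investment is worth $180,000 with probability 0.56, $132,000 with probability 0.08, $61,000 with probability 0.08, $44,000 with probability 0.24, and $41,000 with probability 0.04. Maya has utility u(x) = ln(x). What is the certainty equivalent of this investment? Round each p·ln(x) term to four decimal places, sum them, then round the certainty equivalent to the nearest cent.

$108,239.32

E[u] = 0.56·ln(180000) + 0.08·ln(132000) + 0.08·ln(61000) + 0.24·ln(44000) + 0.04·ln(41000) = 6.7764 + 0.9432 + 0.8815 + 2.5661 + 0.4249 = 11.5921
CE = e^11.5921 ≈ 108239.32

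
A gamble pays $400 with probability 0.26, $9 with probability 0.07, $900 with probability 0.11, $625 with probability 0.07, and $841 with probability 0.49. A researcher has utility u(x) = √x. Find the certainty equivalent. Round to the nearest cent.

E[u] = 0.26·√400 + 0.07·√9 + 0.11·√900 + 0.07·√625 + 0.49·√841 = 0.26·20 + 0.07·3 + 0.11·30 + 0.07·25 + 0.49·29 = 24.67
CE = (24.67)² = 608.6089

$608.61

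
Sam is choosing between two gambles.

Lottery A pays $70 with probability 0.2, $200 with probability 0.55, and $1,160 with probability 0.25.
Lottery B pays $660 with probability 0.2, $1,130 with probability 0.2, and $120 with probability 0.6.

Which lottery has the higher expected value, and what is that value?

Lottery A = 0.2 × 70 + 0.55 × 200 + 0.25 × 1160 = 14 + 110 + 290 = 414
Lottery B = 0.2 × 660 + 0.2 × 1130 + 0.6 × 120 = 132 + 226 + 72 = 430

Lottery B ($430)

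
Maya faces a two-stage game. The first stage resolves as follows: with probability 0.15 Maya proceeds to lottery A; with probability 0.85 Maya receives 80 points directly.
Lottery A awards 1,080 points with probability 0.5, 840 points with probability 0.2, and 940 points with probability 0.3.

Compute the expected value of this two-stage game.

EV(A) = 0.5 × 1080 + 0.2 × 840 + 0.3 × 940 = 540 + 168 + 282 = 990
Branch B: 80 (certain)
Overall = 0.15 × 990 + 0.85 × 80 = 148.5 + 68 = 216.5

216.5 points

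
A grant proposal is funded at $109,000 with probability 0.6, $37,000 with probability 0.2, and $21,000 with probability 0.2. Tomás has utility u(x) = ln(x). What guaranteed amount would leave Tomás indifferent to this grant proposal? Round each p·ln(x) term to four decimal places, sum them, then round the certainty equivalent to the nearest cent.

E[u] = 0.6·ln(109000) + 0.2·ln(37000) + 0.2·ln(21000) = 6.9595 + 2.1037 + 1.9905 = 11.0537
CE = e^11.0537 ≈ 63177.28

$63,177.28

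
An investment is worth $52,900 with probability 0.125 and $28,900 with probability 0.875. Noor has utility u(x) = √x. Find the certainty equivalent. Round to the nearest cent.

$31,506.25

E[u] = 0.125·√52900 + 0.875·√28900 = 0.125·230 + 0.875·170 = 177.5
CE = (177.5)² = 31506.25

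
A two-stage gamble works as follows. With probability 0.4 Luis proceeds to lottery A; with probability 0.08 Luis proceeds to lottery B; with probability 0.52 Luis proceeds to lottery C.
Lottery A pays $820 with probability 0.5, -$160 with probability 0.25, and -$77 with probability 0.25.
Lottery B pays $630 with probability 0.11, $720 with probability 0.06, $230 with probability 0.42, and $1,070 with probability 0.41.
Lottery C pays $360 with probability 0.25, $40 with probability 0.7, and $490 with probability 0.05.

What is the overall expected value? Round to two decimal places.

EV(A) = 0.5 × 820 + 0.25 × (-160) + 0.25 × (-77) = 410 − 40 − 19.25 = 350.75
EV(B) = 0.11 × 630 + 0.06 × 720 + 0.42 × 230 + 0.41 × 1070 = 69.3 + 43.2 + 96.6 + 438.7 = 647.8
EV(C) = 0.25 × 360 + 0.7 × 40 + 0.05 × 490 = 90 + 28 + 24.5 = 142.5
Overall = 0.4 × 350.75 + 0.08 × 647.8 + 0.52 × 142.5 = 140.3 + 51.824 + 74.1 = 266.224

$266.22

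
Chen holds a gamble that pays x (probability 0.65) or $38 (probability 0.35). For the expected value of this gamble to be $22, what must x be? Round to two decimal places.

0.65·x + 0.35·38 = 22
0.65·x = 22 − 13.3 = 8.7
x = 8.7 / 0.65 = 13.3846

x = $13.38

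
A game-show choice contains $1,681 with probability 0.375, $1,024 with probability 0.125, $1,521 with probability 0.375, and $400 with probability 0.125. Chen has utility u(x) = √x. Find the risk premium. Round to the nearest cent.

$46.50

E[u] = 0.375·√1681 + 0.125·√1024 + 0.375·√1521 + 0.125·√400 = 0.375·41 + 0.125·32 + 0.375·39 + 0.125·20 = 36.5
CE = (36.5)² = 1332.25
Risk premium = EV − CE = 1378.75 − 1332.25 = 46.5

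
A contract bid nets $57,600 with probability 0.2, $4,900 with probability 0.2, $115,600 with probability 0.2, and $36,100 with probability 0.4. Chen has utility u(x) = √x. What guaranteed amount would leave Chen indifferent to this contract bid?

E[u] = 0.2·√57600 + 0.2·√4900 + 0.2·√115600 + 0.4·√36100 = 0.2·240 + 0.2·70 + 0.2·340 + 0.4·190 = 206
CE = (206)² = 42436

$42,436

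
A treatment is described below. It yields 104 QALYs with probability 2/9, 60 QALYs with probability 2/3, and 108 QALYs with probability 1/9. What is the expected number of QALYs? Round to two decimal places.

EV = 2/9 × 104 + 2/3 × 60 + 1/9 × 108 = 23.1111 + 40 + 12 = 75.1111

75.11 QALYs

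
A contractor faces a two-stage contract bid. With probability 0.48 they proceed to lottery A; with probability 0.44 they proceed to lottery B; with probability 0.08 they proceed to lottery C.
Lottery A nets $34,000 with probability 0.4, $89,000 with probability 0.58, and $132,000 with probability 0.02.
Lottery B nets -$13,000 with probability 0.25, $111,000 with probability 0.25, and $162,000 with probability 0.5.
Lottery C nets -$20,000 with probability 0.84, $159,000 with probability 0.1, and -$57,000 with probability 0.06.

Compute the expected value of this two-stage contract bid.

$78,647.20

EV(A) = 0.4 × 34000 + 0.58 × 89000 + 0.02 × 132000 = 13600 + 51620 + 2640 = 67860
EV(B) = 0.25 × (-13000) + 0.25 × 111000 + 0.5 × 162000 = -3250 + 27750 + 81000 = 105500
EV(C) = 0.84 × (-20000) + 0.1 × 159000 + 0.06 × (-57000) = -16800 + 15900 − 3420 = -4320
Overall = 0.48 × 67860 + 0.44 × 105500 + 0.08 × (-4320) = 32572.8 + 46420 − 345.6 = 78647.2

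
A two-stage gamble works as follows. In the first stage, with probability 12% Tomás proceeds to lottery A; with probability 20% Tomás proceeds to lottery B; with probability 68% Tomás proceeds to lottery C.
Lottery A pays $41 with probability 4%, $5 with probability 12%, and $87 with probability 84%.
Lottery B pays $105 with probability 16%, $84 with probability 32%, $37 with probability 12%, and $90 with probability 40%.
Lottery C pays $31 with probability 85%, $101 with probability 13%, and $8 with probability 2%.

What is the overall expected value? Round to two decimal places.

EV(A) = 0.04 × 41 + 0.12 × 5 + 0.84 × 87 = 1.64 + 0.6 + 73.08 = 75.32
EV(B) = 0.16 × 105 + 0.32 × 84 + 0.12 × 37 + 0.4 × 90 = 16.8 + 26.88 + 4.44 + 36 = 84.12
EV(C) = 0.85 × 31 + 0.13 × 101 + 0.02 × 8 = 26.35 + 13.13 + 0.16 = 39.64
Overall = 0.12 × 75.32 + 0.2 × 84.12 + 0.68 × 39.64 = 9.0384 + 16.824 + 26.9552 = 52.8176

$52.82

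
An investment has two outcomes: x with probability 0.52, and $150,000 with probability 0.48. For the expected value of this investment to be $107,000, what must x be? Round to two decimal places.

0.52·x + 0.48·150000 = 107000
0.52·x = 107000 − 72000 = 35000
x = 35000 / 0.52 = 67307.6923

x = $67,307.69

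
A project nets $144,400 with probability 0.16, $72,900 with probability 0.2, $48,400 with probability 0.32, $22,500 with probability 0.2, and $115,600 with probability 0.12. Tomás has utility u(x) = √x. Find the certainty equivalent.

$65,536

E[u] = 0.16·√144400 + 0.2·√72900 + 0.32·√48400 + 0.2·√22500 + 0.12·√115600 = 0.16·380 + 0.2·270 + 0.32·220 + 0.2·150 + 0.12·340 = 256
CE = (256)² = 65536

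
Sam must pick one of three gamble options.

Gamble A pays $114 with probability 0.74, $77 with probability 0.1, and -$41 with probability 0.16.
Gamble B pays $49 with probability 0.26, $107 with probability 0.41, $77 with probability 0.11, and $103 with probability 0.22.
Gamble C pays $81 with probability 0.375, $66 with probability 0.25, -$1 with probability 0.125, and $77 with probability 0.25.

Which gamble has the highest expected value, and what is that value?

Gamble A = 0.74 × 114 + 0.1 × 77 + 0.16 × (-41) = 84.36 + 7.7 − 6.56 = 85.5
Gamble B = 0.26 × 49 + 0.41 × 107 + 0.11 × 77 + 0.22 × 103 = 12.74 + 43.87 + 8.47 + 22.66 = 87.74
Gamble C = 0.375 × 81 + 0.25 × 66 + 0.125 × (-1) + 0.25 × 77 = 30.375 + 16.5 − 0.125 + 19.25 = 66

Gamble B ($87.74)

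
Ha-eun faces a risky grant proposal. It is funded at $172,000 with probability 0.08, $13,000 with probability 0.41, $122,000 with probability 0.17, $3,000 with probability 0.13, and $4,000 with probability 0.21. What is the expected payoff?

EV = 0.08 × 172000 + 0.41 × 13000 + 0.17 × 122000 + 0.13 × 3000 + 0.21 × 4000 = 13760 + 5330 + 20740 + 390 + 840 = 41060

$41,060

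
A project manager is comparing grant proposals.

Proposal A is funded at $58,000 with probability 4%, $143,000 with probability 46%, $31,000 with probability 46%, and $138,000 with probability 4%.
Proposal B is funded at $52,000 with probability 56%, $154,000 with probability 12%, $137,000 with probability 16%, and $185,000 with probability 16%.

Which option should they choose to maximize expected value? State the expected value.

Proposal B ($99,120)

Proposal A = 0.04 × 58000 + 0.46 × 143000 + 0.46 × 31000 + 0.04 × 138000 = 2320 + 65780 + 14260 + 5520 = 87880
Proposal B = 0.56 × 52000 + 0.12 × 154000 + 0.16 × 137000 + 0.16 × 185000 = 29120 + 18480 + 21920 + 29600 = 99120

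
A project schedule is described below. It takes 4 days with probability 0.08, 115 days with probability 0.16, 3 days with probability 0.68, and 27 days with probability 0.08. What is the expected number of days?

EV = 0.08 × 4 + 0.16 × 115 + 0.68 × 3 + 0.08 × 27 = 0.32 + 18.4 + 2.04 + 2.16 = 22.92

22.92 days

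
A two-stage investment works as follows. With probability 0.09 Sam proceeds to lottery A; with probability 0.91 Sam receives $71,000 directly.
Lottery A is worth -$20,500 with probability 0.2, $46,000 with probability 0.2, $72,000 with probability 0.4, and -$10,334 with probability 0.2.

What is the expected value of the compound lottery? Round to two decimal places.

EV(A) = 0.2 × (-20500) + 0.2 × 46000 + 0.4 × 72000 + 0.2 × (-10334) = -4100 + 9200 + 28800 − 2066.8 = 31833.2
Branch B: 71000 (certain)
Overall = 0.09 × 31833.2 + 0.91 × 71000 = 2864.988 + 64610 = 67474.988

$67,474.99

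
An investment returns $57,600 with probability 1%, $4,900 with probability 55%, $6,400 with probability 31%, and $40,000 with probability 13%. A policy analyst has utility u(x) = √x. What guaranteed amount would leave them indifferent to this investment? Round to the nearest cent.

$8,408.89

E[u] = 0.01·√57600 + 0.55·√4900 + 0.31·√6400 + 0.13·√40000 = 0.01·240 + 0.55·70 + 0.31·80 + 0.13·200 = 91.7
CE = (91.7)² = 8408.89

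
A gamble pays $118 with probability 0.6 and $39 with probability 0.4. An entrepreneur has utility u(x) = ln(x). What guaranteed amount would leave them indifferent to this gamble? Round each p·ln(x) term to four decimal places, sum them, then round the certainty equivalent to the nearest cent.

E[u] = 0.6·ln(118) + 0.4·ln(39) = 2.8624 + 1.4654 = 4.3278
CE = e^4.3278 ≈ 75.78

$75.78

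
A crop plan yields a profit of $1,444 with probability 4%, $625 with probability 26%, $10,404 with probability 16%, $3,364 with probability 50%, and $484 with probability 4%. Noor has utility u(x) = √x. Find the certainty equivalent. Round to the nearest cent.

$2,939.81

E[u] = 0.04·√1444 + 0.26·√625 + 0.16·√10404 + 0.5·√3364 + 0.04·√484 = 0.04·38 + 0.26·25 + 0.16·102 + 0.5·58 + 0.04·22 = 54.22
CE = (54.22)² = 2939.8084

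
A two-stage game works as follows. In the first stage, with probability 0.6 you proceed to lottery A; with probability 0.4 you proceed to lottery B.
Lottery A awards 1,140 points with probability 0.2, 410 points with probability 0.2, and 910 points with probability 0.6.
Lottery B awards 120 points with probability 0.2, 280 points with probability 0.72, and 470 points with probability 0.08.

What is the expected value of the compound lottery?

EV(A) = 0.2 × 1140 + 0.2 × 410 + 0.6 × 910 = 228 + 82 + 546 = 856
EV(B) = 0.2 × 120 + 0.72 × 280 + 0.08 × 470 = 24 + 201.6 + 37.6 = 263.2
Overall = 0.6 × 856 + 0.4 × 263.2 = 513.6 + 105.28 = 618.88

618.88 points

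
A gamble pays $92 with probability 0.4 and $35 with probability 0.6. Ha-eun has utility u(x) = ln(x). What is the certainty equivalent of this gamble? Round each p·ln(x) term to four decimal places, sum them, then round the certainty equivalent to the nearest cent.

$51.52

E[u] = 0.4·ln(92) + 0.6·ln(35) = 1.8087 + 2.1332 = 3.9419
CE = e^3.9419 ≈ 51.52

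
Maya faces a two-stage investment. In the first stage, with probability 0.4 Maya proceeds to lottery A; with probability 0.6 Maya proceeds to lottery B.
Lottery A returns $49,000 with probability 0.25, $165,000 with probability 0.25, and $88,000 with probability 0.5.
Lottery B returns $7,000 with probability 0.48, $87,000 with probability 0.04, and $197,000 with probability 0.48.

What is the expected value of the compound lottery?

EV(A) = 0.25 × 49000 + 0.25 × 165000 + 0.5 × 88000 = 12250 + 41250 + 44000 = 97500
EV(B) = 0.48 × 7000 + 0.04 × 87000 + 0.48 × 197000 = 3360 + 3480 + 94560 = 101400
Overall = 0.4 × 97500 + 0.6 × 101400 = 39000 + 60840 = 99840

$99,840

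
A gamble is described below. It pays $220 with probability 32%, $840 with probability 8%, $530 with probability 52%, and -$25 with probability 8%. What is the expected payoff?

$411.20

EV = 0.32 × 220 + 0.08 × 840 + 0.52 × 530 + 0.08 × (-25) = 70.4 + 67.2 + 275.6 − 2 = 411.2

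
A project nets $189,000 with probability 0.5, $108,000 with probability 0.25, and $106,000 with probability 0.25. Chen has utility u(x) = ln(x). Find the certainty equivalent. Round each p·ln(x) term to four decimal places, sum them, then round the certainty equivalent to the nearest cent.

E[u] = 0.5·ln(189000) + 0.25·ln(108000) + 0.25·ln(106000) = 6.0748 + 2.8975 + 2.8928 = 11.8651
CE = e^11.8651 ≈ 142215.67

$142,215.67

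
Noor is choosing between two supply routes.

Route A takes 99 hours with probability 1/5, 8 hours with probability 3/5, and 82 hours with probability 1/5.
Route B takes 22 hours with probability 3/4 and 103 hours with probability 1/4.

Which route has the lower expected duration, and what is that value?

Route A (41 hours)

Route A = 1/5 × 99 + 3/5 × 8 + 1/5 × 82 = 19.8 + 4.8 + 16.4 = 41
Route B = 3/4 × 22 + 1/4 × 103 = 16.5 + 25.75 = 42.25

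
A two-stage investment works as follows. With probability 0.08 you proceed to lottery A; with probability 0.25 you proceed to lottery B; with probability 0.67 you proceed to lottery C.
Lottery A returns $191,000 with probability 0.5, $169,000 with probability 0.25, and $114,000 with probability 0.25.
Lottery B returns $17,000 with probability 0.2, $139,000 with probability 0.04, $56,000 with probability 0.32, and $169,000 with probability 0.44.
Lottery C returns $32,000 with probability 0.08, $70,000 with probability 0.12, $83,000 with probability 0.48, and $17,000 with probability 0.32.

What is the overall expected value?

$76,290.80

EV(A) = 0.5 × 191000 + 0.25 × 169000 + 0.25 × 114000 = 95500 + 42250 + 28500 = 166250
EV(B) = 0.2 × 17000 + 0.04 × 139000 + 0.32 × 56000 + 0.44 × 169000 = 3400 + 5560 + 17920 + 74360 = 101240
EV(C) = 0.08 × 32000 + 0.12 × 70000 + 0.48 × 83000 + 0.32 × 17000 = 2560 + 8400 + 39840 + 5440 = 56240
Overall = 0.08 × 166250 + 0.25 × 101240 + 0.67 × 56240 = 13300 + 25310 + 37680.8 = 76290.8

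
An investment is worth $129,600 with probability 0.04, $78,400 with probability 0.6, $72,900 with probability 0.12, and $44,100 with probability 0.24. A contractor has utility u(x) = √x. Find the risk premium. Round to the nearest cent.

$1,224.96

E[u] = 0.04·√129600 + 0.6·√78400 + 0.12·√72900 + 0.24·√44100 = 0.04·360 + 0.6·280 + 0.12·270 + 0.24·210 = 265.2
CE = (265.2)² = 70331.04
Risk premium = EV − CE = 71556 − 70331.04 = 1224.96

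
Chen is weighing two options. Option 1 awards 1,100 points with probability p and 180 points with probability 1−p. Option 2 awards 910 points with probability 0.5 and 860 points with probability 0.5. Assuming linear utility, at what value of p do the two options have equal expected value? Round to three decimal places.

EV(Option 2) = 0.5 × 910 + 0.5 × 860 = 455 + 430 = 885
p·1100 + (1−p)·180 = 885
920p + 180 = 885
p = (885 − 180) / 920

p = 0.766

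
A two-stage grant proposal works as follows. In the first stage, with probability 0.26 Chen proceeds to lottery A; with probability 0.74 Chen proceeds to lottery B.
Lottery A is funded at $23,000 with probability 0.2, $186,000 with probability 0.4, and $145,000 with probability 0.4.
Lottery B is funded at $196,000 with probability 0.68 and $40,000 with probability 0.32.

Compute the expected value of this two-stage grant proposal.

EV(A) = 0.2 × 23000 + 0.4 × 186000 + 0.4 × 145000 = 4600 + 74400 + 58000 = 137000
EV(B) = 0.68 × 196000 + 0.32 × 40000 = 133280 + 12800 = 146080
Overall = 0.26 × 137000 + 0.74 × 146080 = 35620 + 108099.2 = 143719.2

$143,719.20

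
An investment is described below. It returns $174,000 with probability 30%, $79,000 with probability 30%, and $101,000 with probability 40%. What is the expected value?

$116,300

EV = 0.3 × 174000 + 0.3 × 79000 + 0.4 × 101000 = 52200 + 23700 + 40400 = 116300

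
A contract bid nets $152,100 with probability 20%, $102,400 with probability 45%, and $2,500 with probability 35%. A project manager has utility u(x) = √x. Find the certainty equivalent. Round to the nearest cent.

$57,360.25

E[u] = 0.2·√152100 + 0.45·√102400 + 0.35·√2500 = 0.2·390 + 0.45·320 + 0.35·50 = 239.5
CE = (239.5)² = 57360.25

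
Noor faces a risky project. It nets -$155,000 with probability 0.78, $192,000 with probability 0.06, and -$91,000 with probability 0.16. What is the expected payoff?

-$123,940

EV = 0.78 × (-155000) + 0.06 × 192000 + 0.16 × (-91000) = -120900 + 11520 − 14560 = -123940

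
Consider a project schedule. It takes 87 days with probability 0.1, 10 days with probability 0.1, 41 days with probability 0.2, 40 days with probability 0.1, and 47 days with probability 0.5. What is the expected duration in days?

45.4 days

EV = 0.1 × 87 + 0.1 × 10 + 0.2 × 41 + 0.1 × 40 + 0.5 × 47 = 8.7 + 1 + 8.2 + 4 + 23.5 = 45.4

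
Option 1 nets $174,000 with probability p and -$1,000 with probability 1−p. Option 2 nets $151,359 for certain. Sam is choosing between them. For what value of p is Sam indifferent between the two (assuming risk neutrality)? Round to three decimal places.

p·174000 + (1−p)·(-1000) = 151359
175000p − 1000 = 151359
p = (151359 + 1000) / 175000

p = 0.871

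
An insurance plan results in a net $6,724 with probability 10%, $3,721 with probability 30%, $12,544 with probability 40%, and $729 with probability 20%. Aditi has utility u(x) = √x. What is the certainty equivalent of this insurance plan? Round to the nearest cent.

E[u] = 0.1·√6724 + 0.3·√3721 + 0.4·√12544 + 0.2·√729 = 0.1·82 + 0.3·61 + 0.4·112 + 0.2·27 = 76.7
CE = (76.7)² = 5882.89

$5,882.89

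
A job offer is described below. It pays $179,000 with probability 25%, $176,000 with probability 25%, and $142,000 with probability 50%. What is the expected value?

$159,750

EV = 0.25 × 179000 + 0.25 × 176000 + 0.5 × 142000 = 44750 + 44000 + 71000 = 159750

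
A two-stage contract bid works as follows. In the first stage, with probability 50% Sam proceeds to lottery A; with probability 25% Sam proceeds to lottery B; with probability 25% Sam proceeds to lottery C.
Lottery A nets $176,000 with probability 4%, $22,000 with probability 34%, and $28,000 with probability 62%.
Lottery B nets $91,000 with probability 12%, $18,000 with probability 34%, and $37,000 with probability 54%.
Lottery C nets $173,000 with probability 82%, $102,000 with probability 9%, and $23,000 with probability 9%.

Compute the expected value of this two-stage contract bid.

EV(A) = 0.04 × 176000 + 0.34 × 22000 + 0.62 × 28000 = 7040 + 7480 + 17360 = 31880
EV(B) = 0.12 × 91000 + 0.34 × 18000 + 0.54 × 37000 = 10920 + 6120 + 19980 = 37020
EV(C) = 0.82 × 173000 + 0.09 × 102000 + 0.09 × 23000 = 141860 + 9180 + 2070 = 153110
Overall = 0.5 × 31880 + 0.25 × 37020 + 0.25 × 153110 = 15940 + 9255 + 38277.5 = 63472.5

$63,472.50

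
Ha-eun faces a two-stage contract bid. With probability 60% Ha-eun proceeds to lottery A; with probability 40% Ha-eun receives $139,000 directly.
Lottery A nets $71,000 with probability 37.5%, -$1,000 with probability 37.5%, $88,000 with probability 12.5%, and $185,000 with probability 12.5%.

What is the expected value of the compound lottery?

EV(A) = 0.375 × 71000 + 0.375 × (-1000) + 0.125 × 88000 + 0.125 × 185000 = 26625 − 375 + 11000 + 23125 = 60375
Branch B: 139000 (certain)
Overall = 0.6 × 60375 + 0.4 × 139000 = 36225 + 55600 = 91825

$91,825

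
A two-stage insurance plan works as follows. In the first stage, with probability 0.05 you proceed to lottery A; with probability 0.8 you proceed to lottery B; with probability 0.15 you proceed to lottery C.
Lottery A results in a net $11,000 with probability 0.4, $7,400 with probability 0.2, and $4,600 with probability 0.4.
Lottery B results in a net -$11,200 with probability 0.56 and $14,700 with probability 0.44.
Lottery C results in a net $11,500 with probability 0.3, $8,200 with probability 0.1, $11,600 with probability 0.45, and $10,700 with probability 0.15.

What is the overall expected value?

$2,207.05

EV(A) = 0.4 × 11000 + 0.2 × 7400 + 0.4 × 4600 = 4400 + 1480 + 1840 = 7720
EV(B) = 0.56 × (-11200) + 0.44 × 14700 = -6272 + 6468 = 196
EV(C) = 0.3 × 11500 + 0.1 × 8200 + 0.45 × 11600 + 0.15 × 10700 = 3450 + 820 + 5220 + 1605 = 11095
Overall = 0.05 × 7720 + 0.8 × 196 + 0.15 × 11095 = 386 + 156.8 + 1664.25 = 2207.05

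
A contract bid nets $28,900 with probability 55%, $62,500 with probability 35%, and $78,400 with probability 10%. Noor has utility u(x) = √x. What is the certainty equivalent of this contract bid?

E[u] = 0.55·√28900 + 0.35·√62500 + 0.1·√78400 = 0.55·170 + 0.35·250 + 0.1·280 = 209
CE = (209)² = 43681

$43,681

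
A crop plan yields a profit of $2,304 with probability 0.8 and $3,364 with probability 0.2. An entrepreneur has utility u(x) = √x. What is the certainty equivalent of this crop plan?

E[u] = 0.8·√2304 + 0.2·√3364 = 0.8·48 + 0.2·58 = 50
CE = (50)² = 2500

$2,500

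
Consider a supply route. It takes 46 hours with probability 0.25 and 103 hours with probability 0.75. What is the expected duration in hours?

EV = 0.25 × 46 + 0.75 × 103 = 11.5 + 77.25 = 88.75

88.75 hours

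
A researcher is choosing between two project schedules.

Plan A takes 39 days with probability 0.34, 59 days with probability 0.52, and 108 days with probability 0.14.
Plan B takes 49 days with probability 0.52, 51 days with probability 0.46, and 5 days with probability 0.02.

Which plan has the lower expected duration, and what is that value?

Plan B (49.04 days)

Plan A = 0.34 × 39 + 0.52 × 59 + 0.14 × 108 = 13.26 + 30.68 + 15.12 = 59.06
Plan B = 0.52 × 49 + 0.46 × 51 + 0.02 × 5 = 25.48 + 23.46 + 0.1 = 49.04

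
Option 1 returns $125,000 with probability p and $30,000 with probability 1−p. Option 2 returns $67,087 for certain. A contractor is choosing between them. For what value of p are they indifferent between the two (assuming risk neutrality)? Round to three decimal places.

p·125000 + (1−p)·30000 = 67087
95000p + 30000 = 67087
p = (67087 − 30000) / 95000

p = 0.390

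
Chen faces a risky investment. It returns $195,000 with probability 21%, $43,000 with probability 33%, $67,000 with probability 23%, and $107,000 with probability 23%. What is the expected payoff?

EV = 0.21 × 195000 + 0.33 × 43000 + 0.23 × 67000 + 0.23 × 107000 = 40950 + 14190 + 15410 + 24610 = 95160

$95,160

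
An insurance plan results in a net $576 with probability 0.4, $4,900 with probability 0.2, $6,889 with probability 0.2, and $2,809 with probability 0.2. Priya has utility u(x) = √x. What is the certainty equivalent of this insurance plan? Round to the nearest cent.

$2,580.64

E[u] = 0.4·√576 + 0.2·√4900 + 0.2·√6889 + 0.2·√2809 = 0.4·24 + 0.2·70 + 0.2·83 + 0.2·53 = 50.8
CE = (50.8)² = 2580.64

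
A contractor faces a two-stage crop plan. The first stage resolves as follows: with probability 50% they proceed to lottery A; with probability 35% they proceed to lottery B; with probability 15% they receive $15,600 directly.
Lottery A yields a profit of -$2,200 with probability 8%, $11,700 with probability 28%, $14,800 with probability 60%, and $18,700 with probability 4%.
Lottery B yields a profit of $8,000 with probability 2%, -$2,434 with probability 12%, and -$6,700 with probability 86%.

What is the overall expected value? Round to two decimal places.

EV(A) = 0.08 × (-2200) + 0.28 × 11700 + 0.6 × 14800 + 0.04 × 18700 = -176 + 3276 + 8880 + 748 = 12728
EV(B) = 0.02 × 8000 + 0.12 × (-2434) + 0.86 × (-6700) = 160 − 292.08 − 5762 = -5894.08
Branch C: 15600 (certain)
Overall = 0.5 × 12728 + 0.35 × (-5894.08) + 0.15 × 15600 = 6364 − 2062.928 + 2340 = 6641.072

$6,641.07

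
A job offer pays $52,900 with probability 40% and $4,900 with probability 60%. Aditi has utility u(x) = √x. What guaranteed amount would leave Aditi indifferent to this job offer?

E[u] = 0.4·√52900 + 0.6·√4900 = 0.4·230 + 0.6·70 = 134
CE = (134)² = 17956

$17,956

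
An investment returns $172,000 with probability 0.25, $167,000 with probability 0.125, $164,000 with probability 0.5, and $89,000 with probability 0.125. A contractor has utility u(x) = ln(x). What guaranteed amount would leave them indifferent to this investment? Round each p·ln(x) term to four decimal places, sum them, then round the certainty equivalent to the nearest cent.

$154,091.21

E[u] = 0.25·ln(172000) + 0.125·ln(167000) + 0.5·ln(164000) + 0.125·ln(89000) = 3.0138 + 1.5032 + 6.0038 + 1.4245 = 11.9453
CE = e^11.9453 ≈ 154091.21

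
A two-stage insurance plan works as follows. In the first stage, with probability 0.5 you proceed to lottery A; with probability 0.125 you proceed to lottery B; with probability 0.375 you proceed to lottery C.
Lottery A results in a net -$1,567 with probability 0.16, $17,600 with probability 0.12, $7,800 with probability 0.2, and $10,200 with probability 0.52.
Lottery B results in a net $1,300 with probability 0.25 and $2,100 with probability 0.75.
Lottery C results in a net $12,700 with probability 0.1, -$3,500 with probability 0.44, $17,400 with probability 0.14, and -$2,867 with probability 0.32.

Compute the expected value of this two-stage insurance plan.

EV(A) = 0.16 × (-1567) + 0.12 × 17600 + 0.2 × 7800 + 0.52 × 10200 = -250.72 + 2112 + 1560 + 5304 = 8725.28
EV(B) = 0.25 × 1300 + 0.75 × 2100 = 325 + 1575 = 1900
EV(C) = 0.1 × 12700 + 0.44 × (-3500) + 0.14 × 17400 + 0.32 × (-2867) = 1270 − 1540 + 2436 − 917.44 = 1248.56
Overall = 0.5 × 8725.28 + 0.125 × 1900 + 0.375 × 1248.56 = 4362.64 + 237.5 + 468.21 = 5068.35

$5,068.35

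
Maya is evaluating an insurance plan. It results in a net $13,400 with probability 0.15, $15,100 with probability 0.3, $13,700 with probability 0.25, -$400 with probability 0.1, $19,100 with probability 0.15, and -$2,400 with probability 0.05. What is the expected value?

EV = 0.15 × 13400 + 0.3 × 15100 + 0.25 × 13700 + 0.1 × (-400) + 0.15 × 19100 + 0.05 × (-2400) = 2010 + 4530 + 3425 − 40 + 2865 − 120 = 12670

$12,670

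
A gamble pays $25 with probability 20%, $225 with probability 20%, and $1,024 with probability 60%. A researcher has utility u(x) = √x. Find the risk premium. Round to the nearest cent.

$126.16

E[u] = 0.2·√25 + 0.2·√225 + 0.6·√1024 = 0.2·5 + 0.2·15 + 0.6·32 = 23.2
CE = (23.2)² = 538.24
Risk premium = EV − CE = 664.4 − 538.24 = 126.16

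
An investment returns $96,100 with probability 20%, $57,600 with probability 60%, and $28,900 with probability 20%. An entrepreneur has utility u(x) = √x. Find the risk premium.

$1,960

E[u] = 0.2·√96100 + 0.6·√57600 + 0.2·√28900 = 0.2·310 + 0.6·240 + 0.2·170 = 240
CE = (240)² = 57600
Risk premium = EV − CE = 59560 − 57600 = 1960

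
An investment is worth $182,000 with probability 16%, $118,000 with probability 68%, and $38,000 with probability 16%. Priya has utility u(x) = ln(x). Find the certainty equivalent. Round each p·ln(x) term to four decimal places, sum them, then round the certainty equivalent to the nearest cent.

$105,503.56

E[u] = 0.16·ln(182000) + 0.68·ln(118000) + 0.16·ln(38000) = 1.9379 + 7.9413 + 1.6873 = 11.5665
CE = e^11.5665 ≈ 105503.56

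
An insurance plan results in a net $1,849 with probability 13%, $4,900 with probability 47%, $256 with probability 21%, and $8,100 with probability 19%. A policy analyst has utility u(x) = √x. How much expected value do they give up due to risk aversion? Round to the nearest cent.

E[u] = 0.13·√1849 + 0.47·√4900 + 0.21·√256 + 0.19·√8100 = 0.13·43 + 0.47·70 + 0.21·16 + 0.19·90 = 58.95
CE = (58.95)² = 3475.1025
Risk premium = EV − CE = 4136.13 − 3475.1025 = 661.0275

$661.03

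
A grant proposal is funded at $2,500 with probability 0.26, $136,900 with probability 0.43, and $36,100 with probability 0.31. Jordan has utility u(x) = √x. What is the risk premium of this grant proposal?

$17,347

E[u] = 0.26·√2500 + 0.43·√136900 + 0.31·√36100 = 0.26·50 + 0.43·370 + 0.31·190 = 231
CE = (231)² = 53361
Risk premium = EV − CE = 70708 − 53361 = 17347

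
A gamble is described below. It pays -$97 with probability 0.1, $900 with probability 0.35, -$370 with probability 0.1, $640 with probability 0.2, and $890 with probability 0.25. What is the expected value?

EV = 0.1 × (-97) + 0.35 × 900 + 0.1 × (-370) + 0.2 × 640 + 0.25 × 890 = -9.7 + 315 − 37 + 128 + 222.5 = 618.8

$618.80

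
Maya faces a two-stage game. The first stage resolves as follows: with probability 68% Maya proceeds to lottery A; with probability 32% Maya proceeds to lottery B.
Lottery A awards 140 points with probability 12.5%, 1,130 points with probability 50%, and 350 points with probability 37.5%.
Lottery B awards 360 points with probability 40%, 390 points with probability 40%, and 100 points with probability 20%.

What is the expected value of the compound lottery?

587.75 points

EV(A) = 0.125 × 140 + 0.5 × 1130 + 0.375 × 350 = 17.5 + 565 + 131.25 = 713.75
EV(B) = 0.4 × 360 + 0.4 × 390 + 0.2 × 100 = 144 + 156 + 20 = 320
Overall = 0.68 × 713.75 + 0.32 × 320 = 485.35 + 102.4 = 587.75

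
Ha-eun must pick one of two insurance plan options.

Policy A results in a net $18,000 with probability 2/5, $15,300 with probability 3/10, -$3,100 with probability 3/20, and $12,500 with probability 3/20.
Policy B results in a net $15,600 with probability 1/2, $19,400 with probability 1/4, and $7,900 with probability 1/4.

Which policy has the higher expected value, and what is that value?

Policy A = 2/5 × 18000 + 3/10 × 15300 + 3/20 × (-3100) + 3/20 × 12500 = 7200 + 4590 − 465 + 1875 = 13200
Policy B = 1/2 × 15600 + 1/4 × 19400 + 1/4 × 7900 = 7800 + 4850 + 1975 = 14625

Policy B ($14,625)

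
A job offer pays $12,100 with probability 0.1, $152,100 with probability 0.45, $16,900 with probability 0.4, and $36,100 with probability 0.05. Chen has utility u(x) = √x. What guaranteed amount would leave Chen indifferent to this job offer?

$61,504

E[u] = 0.1·√12100 + 0.45·√152100 + 0.4·√16900 + 0.05·√36100 = 0.1·110 + 0.45·390 + 0.4·130 + 0.05·190 = 248
CE = (248)² = 61504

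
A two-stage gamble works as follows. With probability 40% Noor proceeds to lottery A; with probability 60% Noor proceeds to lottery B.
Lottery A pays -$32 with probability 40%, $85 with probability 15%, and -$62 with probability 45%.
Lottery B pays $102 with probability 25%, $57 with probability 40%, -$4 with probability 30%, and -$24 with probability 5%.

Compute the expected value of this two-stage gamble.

EV(A) = 0.4 × (-32) + 0.15 × 85 + 0.45 × (-62) = -12.8 + 12.75 − 27.9 = -27.95
EV(B) = 0.25 × 102 + 0.4 × 57 + 0.3 × (-4) + 0.05 × (-24) = 25.5 + 22.8 − 1.2 − 1.2 = 45.9
Overall = 0.4 × (-27.95) + 0.6 × 45.9 = -11.18 + 27.54 = 16.36

$16.36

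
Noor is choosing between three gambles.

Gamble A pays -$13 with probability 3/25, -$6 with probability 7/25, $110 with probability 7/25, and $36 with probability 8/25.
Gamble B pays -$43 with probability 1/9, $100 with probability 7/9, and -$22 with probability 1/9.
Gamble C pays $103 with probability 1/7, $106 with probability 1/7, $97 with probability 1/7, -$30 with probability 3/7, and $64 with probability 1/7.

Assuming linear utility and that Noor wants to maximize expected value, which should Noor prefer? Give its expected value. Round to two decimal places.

Gamble A = 3/25 × (-13) + 7/25 × (-6) + 7/25 × 110 + 8/25 × 36 = -1.56 − 1.68 + 30.8 + 11.52 = 39.08
Gamble B = 1/9 × (-43) + 7/9 × 100 + 1/9 × (-22) = -4.7778 + 77.7778 − 2.4444 = 70.5556
Gamble C = 1/7 × 103 + 1/7 × 106 + 1/7 × 97 + 3/7 × (-30) + 1/7 × 64 = 14.7143 + 15.1429 + 13.8571 − 12.8571 + 9.1429 = 40

Gamble B ($70.56)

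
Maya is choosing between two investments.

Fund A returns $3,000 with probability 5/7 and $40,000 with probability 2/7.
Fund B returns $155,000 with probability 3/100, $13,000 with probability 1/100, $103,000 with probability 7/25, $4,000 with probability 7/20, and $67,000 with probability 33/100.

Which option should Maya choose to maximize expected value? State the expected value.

Fund A = 5/7 × 3000 + 2/7 × 40000 = 2142.8571 + 11428.5714 = 13571.4286
Fund B = 3/100 × 155000 + 1/100 × 13000 + 7/25 × 103000 + 7/20 × 4000 + 33/100 × 67000 = 4650 + 130 + 28840 + 1400 + 22110 = 57130

Fund B ($57,130)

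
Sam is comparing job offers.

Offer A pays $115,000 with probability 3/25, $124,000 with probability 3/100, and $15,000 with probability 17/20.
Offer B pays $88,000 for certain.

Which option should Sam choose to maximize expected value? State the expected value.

Offer A = 3/25 × 115000 + 3/100 × 124000 + 17/20 × 15000 = 13800 + 3720 + 12750 = 30270
Offer B: 88000 (certain)

Offer B ($88,000)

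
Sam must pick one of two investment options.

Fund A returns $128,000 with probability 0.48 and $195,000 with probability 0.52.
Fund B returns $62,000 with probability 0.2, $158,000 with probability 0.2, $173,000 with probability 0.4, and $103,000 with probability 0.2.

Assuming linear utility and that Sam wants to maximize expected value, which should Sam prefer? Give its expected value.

Fund A ($162,840)

Fund A = 0.48 × 128000 + 0.52 × 195000 = 61440 + 101400 = 162840
Fund B = 0.2 × 62000 + 0.2 × 158000 + 0.4 × 173000 + 0.2 × 103000 = 12400 + 31600 + 69200 + 20600 = 133800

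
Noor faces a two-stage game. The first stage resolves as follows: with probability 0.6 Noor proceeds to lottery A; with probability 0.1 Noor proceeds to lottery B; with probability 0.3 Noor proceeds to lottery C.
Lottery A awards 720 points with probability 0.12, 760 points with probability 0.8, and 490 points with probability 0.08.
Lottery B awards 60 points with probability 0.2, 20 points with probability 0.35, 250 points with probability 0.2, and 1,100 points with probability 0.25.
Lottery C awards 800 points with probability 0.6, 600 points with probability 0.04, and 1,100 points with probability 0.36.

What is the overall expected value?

EV(A) = 0.12 × 720 + 0.8 × 760 + 0.08 × 490 = 86.4 + 608 + 39.2 = 733.6
EV(B) = 0.2 × 60 + 0.35 × 20 + 0.2 × 250 + 0.25 × 1100 = 12 + 7 + 50 + 275 = 344
EV(C) = 0.6 × 800 + 0.04 × 600 + 0.36 × 1100 = 480 + 24 + 396 = 900
Overall = 0.6 × 733.6 + 0.1 × 344 + 0.3 × 900 = 440.16 + 34.4 + 270 = 744.56

744.56 points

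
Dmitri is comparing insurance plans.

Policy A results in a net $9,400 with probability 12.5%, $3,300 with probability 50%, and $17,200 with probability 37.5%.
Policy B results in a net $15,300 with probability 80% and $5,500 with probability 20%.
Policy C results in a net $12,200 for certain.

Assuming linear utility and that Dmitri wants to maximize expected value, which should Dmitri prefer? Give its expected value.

Policy B ($13,340)

Policy A = 0.125 × 9400 + 0.5 × 3300 + 0.375 × 17200 = 1175 + 1650 + 6450 = 9275
Policy B = 0.8 × 15300 + 0.2 × 5500 = 12240 + 1100 = 13340
Policy C: 12200 (certain)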